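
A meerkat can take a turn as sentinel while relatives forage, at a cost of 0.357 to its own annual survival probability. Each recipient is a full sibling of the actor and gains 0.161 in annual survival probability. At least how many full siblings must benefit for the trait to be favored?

r to a full sibling = 1/2 (full sibs share both parents — two paths of length 2: r = 2·(1/2)^2 = 1/2).
Hamilton's rule: n·r·B > C  ⇒  n > C/(r·B) = 0.357/(0.5·0.161) = 4.435.
The smallest integer exceeding 4.435 is 5.

5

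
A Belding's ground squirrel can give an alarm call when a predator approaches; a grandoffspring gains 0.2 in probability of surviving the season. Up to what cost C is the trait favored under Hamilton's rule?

r to a grandoffspring = 0.25 (two parent–offspring links: r = (1/2)^2 = 1/4).
Hamilton's rule: n·r·B > C, so the trait is favored while C < n·r·B = 1·0.25·0.2 = 0.05.

0.05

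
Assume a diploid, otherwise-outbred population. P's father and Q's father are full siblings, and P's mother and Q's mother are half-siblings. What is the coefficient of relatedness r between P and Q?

With two independent routes of shared ancestry, r is the sum of the two contributions.
P and Q are related in two ways: first cousins through their fathers (r = 1/8) and half first cousins through their mothers (r = 1/16).
r = 1/8 + 1/16 = 0.1875.

0.1875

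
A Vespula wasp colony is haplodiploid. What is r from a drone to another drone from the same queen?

0.5

Haploid brothers each carry a random half of the queen's diploid genome, so on average they share half: r = 1/2.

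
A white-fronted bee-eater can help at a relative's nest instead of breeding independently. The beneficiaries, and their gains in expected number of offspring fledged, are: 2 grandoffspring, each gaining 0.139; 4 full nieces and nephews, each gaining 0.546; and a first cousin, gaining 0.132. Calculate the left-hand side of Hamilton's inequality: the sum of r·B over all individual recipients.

r to a grandoffspring = 1/4 (two parent–offspring links: r = (1/2)^2 = 1/4).
r to a full niece or nephew = 0.25 (full aunt/uncle↔niece/nephew: two paths of length 3 through the shared grandparent pair: r = 2·(1/2)^3 = 1/4).
r to a first cousin = 1/8 (first cousins share one grandparent pair — two paths of length 4: r = 2·(1/2)^4 = 1/8).
Summing one r·B term per recipient: 2·0.25·0.139 + 4·0.25·0.546 + 1·0.125·0.132 = 0.632.

0.632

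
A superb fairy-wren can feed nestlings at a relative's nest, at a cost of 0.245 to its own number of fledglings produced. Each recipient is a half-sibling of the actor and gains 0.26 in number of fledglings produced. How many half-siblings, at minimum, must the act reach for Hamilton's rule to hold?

4

r to a half-sibling = 0.25 (half-sibs share one parent — one path of length 2: r = (1/2)^2 = 1/4).
Hamilton's rule: n·r·B > C  ⇒  n > C/(r·B) = 0.245/(0.25·0.26) = 3.769.
The smallest integer exceeding 3.769 is 4.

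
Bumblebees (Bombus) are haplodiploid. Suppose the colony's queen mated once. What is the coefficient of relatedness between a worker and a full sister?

Haplodiploid full sisters inherit their father's entire haploid genome identically (contributing 1/2) and on average half of their mother's contribution (1/2 · 1/2 = 1/4); r = 1/2 + 1/4 = 3/4.

0.75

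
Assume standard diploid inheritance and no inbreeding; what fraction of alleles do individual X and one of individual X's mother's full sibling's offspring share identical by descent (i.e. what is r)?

Each parent–offspring link contributes a factor of 1/2, and independent paths through distinct common ancestors add.
First cousins share one grandparent pair — two paths of length 4: r = 2·(1/2)^4 = 1/8.

0.125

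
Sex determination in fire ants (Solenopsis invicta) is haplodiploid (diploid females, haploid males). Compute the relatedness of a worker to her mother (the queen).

One meiotic link between diploid queen and diploid daughter: r = 1/2.

0.5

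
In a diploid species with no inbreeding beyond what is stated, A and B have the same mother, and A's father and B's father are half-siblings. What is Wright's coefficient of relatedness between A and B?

0.3125

Relatedness sums over independent paths through distinct common ancestors.
A and B are related in two ways: half-sibs through their shared mother (r = 1/4) and half first cousins through their fathers (r = 1/16).
r = 1/4 + 1/16 = 0.3125.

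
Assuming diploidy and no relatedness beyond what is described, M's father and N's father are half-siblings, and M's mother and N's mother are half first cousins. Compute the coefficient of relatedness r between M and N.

0.078125

With two independent routes of shared ancestry, r is the sum of the two contributions.
M and N are related in two ways: half first cousins through their fathers (r = 1/16) and half second cousins through their mothers (r = 1/64).
r = 1/16 + 1/64 = 0.078125.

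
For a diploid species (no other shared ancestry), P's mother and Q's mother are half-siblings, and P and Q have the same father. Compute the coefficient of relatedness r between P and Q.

0.3125

Wright's path rule: contributions from independent ancestry routes add.
P and Q are related in two ways: half first cousins through their mothers (r = 1/16) and half-sibs through their shared father (r = 1/4).
r = 1/16 + 1/4 = 5/16 = 0.3125.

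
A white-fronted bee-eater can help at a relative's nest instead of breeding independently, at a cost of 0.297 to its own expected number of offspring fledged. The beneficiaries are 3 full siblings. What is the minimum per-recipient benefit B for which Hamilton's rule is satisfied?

r to a full sibling = 0.5 (full sibs share both parents — two paths of length 2: r = 2·(1/2)^2 = 1/2).
Hamilton's rule with n recipients of equal r: n·r·B > C, so B > C/(n·r) = 0.297/(3·0.5) = 0.198.

0.198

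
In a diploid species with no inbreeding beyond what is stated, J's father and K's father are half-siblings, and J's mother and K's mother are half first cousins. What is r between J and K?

0.078125

Wright's path rule: contributions from independent ancestry routes add.
J and K are related in two ways: half first cousins through their fathers (r = 1/16) and half second cousins through their mothers (r = 1/64).
r = 1/16 + 1/64 = 5/64 = 0.078125.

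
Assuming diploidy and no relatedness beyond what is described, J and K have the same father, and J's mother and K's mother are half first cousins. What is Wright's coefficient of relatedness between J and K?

Relatedness sums over independent paths through distinct common ancestors.
J and K are related in two ways: half-sibs through their shared father (r = 1/4) and half second cousins through their mothers (r = 1/64).
r = 1/4 + 1/64 = 17/64 = 0.265625.

0.265625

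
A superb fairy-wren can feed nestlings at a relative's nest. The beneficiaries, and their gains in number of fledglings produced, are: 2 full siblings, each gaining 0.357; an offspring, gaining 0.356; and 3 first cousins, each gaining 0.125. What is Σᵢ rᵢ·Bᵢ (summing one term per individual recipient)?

0.581875

r to a full sibling = 0.5 (full sibs share both parents — two paths of length 2: r = 2·(1/2)^2 = 1/2).
r to an offspring = 0.5 (one parent–offspring link: r = (1/2)^1 = 1/2).
r to a first cousin = 0.125 (first cousins share one grandparent pair — two paths of length 4: r = 2·(1/2)^4 = 1/8).
Summing one r·B term per recipient: 2·0.5·0.357 + 1·0.5·0.356 + 3·0.125·0.125 = 0.581875.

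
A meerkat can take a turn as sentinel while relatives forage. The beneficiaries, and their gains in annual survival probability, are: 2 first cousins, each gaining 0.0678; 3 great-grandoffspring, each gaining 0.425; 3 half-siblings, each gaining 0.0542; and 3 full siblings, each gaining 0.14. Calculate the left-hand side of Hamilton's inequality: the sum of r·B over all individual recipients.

r to a first cousin = 1/8 (first cousins share one grandparent pair — two paths of length 4: r = 2·(1/2)^4 = 1/8).
r to a great-grandoffspring = 1/8 (three parent–offspring links: r = (1/2)^3 = 1/8).
r to a half-sibling = 0.25 (half-sibs share one parent — one path of length 2: r = (1/2)^2 = 1/4).
r to a full sibling = 0.5 (full sibs share both parents — two paths of length 2: r = 2·(1/2)^2 = 1/2).
Summing one r·B term per recipient: 2·0.125·0.0678 + 3·0.125·0.425 + 3·0.25·0.0542 + 3·0.5·0.14 = 0.426975.

0.426975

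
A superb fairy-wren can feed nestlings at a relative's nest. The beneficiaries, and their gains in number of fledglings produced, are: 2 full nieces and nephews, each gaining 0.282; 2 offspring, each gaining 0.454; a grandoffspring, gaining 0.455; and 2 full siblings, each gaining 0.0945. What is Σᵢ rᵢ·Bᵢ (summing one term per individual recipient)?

0.80325

r to a full niece or nephew = 0.25 (full aunt/uncle↔niece/nephew: two paths of length 3 through the shared grandparent pair: r = 2·(1/2)^3 = 1/4).
r to an offspring = 1/2 (one parent–offspring link: r = (1/2)^1 = 1/2).
r to a grandoffspring = 0.25 (two parent–offspring links: r = (1/2)^2 = 1/4).
r to a full sibling = 1/2 (full sibs share both parents — two paths of length 2: r = 2·(1/2)^2 = 1/2).
Summing one r·B term per recipient: 2·0.25·0.282 + 2·0.5·0.454 + 1·0.25·0.455 + 2·0.5·0.0945 = 0.80325.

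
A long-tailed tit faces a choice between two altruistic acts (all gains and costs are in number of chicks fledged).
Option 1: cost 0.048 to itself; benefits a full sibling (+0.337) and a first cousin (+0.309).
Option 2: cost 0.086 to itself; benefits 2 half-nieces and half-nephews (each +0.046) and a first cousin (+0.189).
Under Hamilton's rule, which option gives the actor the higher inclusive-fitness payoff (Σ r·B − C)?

Option 1: r to a full sibling = 0.5.
Option 1: r to a first cousin = 0.125.
Option 1: Σ r·B − C = (1·0.5·0.337 + 1·0.125·0.309) − 0.048 = 0.159125.
Option 2: r to a half-niece or half-nephew = 0.125.
Option 2: r to a first cousin = 0.125.
Option 2: Σ r·B − C = (2·0.125·0.046 + 1·0.125·0.189) − 0.086 = -0.050875.
Option 1 has the higher net inclusive-fitness payoff.

Option 1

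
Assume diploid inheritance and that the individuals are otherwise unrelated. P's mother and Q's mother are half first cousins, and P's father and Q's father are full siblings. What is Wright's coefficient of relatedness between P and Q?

0.140625

Relatedness sums over independent paths through distinct common ancestors.
P and Q are related in two ways: half second cousins through their mothers (r = 1/64) and first cousins through their fathers (r = 1/8).
r = 1/64 + 1/8 = 0.140625.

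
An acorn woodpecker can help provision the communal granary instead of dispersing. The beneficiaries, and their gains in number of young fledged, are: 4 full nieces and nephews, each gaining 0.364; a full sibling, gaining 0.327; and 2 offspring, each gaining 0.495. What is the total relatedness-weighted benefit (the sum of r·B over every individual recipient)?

r to a full niece or nephew = 0.25 (full aunt/uncle↔niece/nephew: two paths of length 3 through the shared grandparent pair: r = 2·(1/2)^3 = 1/4).
r to a full sibling = 1/2 (full sibs share both parents — two paths of length 2: r = 2·(1/2)^2 = 1/2).
r to an offspring = 1/2 (one parent–offspring link: r = (1/2)^1 = 1/2).
Summing one r·B term per recipient: 4·0.25·0.364 + 1·0.5·0.327 + 2·0.5·0.495 = 1.0225.

1.0225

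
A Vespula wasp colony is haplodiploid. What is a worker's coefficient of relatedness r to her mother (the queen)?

0.5

One meiotic link between diploid queen and diploid daughter: r = 1/2.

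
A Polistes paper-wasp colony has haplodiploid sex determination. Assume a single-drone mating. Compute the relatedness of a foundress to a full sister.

Haplodiploid full sisters inherit their father's entire haploid genome identically (contributing 1/2) and on average half of their mother's contribution (1/2 · 1/2 = 1/4); r = 1/2 + 1/4 = 3/4.

0.75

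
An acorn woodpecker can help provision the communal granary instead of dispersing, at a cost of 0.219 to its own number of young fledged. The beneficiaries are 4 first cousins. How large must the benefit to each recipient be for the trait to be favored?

r to a first cousin = 0.125 (first cousins share one grandparent pair — two paths of length 4: r = 2·(1/2)^4 = 1/8).
Hamilton's rule with n recipients of equal r: n·r·B > C, so B > C/(n·r) = 0.219/(4·0.125) = 0.438.

0.438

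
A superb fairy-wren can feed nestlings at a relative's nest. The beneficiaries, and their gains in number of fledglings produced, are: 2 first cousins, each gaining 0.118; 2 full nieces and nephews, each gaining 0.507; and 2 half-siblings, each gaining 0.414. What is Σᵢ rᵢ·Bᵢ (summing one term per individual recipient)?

r to a first cousin = 0.125 (first cousins share one grandparent pair — two paths of length 4: r = 2·(1/2)^4 = 1/8).
r to a full niece or nephew = 1/4 (full aunt/uncle↔niece/nephew: two paths of length 3 through the shared grandparent pair: r = 2·(1/2)^3 = 1/4).
r to a half-sibling = 0.25 (half-sibs share one parent — one path of length 2: r = (1/2)^2 = 1/4).
Summing one r·B term per recipient: 2·0.125·0.118 + 2·0.25·0.507 + 2·0.25·0.414 = 0.49.

0.49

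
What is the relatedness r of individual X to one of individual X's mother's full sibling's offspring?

0.125

Each parent–offspring link contributes a factor of 1/2, and independent paths through distinct common ancestors add.
First cousins share one grandparent pair — two paths of length 4: r = 2·(1/2)^4 = 1/8.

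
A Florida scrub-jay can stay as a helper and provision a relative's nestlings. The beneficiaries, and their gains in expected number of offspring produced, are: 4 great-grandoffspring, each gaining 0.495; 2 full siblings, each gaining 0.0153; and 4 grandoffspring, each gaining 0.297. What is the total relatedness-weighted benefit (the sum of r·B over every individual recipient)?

0.5598

r to a great-grandoffspring = 1/8 (three parent–offspring links: r = (1/2)^3 = 1/8).
r to a full sibling = 1/2 (full sibs share both parents — two paths of length 2: r = 2·(1/2)^2 = 1/2).
r to a grandoffspring = 1/4 (two parent–offspring links: r = (1/2)^2 = 1/4).
Summing one r·B term per recipient: 4·0.125·0.495 + 2·0.5·0.0153 + 4·0.25·0.297 = 0.5598.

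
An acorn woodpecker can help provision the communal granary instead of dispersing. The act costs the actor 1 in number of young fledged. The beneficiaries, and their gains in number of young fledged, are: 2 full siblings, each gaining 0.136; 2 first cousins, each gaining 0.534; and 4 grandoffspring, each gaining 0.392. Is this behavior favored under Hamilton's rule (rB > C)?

Hamilton's rule: the trait is favored when the sum of r·B over every recipient exceeds the actor's cost C.
r to a full sibling = 1/2 (full sibs share both parents — two paths of length 2: r = 2·(1/2)^2 = 1/2).
r to a first cousin = 0.125 (first cousins share one grandparent pair — two paths of length 4: r = 2·(1/2)^4 = 1/8).
r to a grandoffspring = 0.25 (two parent–offspring links: r = (1/2)^2 = 1/4).
Summing one r·B term per recipient: 2·0.5·0.136 + 2·0.125·0.534 + 4·0.25·0.392 = 0.6615.
0.6615 < 1: the indirect benefit is less than the cost.

No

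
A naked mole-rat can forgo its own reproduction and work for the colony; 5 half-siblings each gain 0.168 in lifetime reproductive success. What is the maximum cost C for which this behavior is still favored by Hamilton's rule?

0.21

r to a half-sibling = 1/4 (half-sibs share one parent — one path of length 2: r = (1/2)^2 = 1/4).
Hamilton's rule: n·r·B > C, so the trait is favored while C < n·r·B = 5·0.25·0.168 = 0.21.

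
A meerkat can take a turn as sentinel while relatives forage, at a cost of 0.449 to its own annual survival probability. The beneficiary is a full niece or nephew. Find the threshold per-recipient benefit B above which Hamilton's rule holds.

1.796

r to a full niece or nephew = 1/4 (full aunt/uncle↔niece/nephew: two paths of length 3 through the shared grandparent pair: r = 2·(1/2)^3 = 1/4).
Hamilton's rule with n recipients of equal r: n·r·B > C, so B > C/(n·r) = 0.449/(1·0.25) = 1.796.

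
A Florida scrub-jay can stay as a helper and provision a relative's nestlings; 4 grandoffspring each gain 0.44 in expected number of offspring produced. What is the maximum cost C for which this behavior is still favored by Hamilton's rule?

r to a grandoffspring = 1/4 (two parent–offspring links: r = (1/2)^2 = 1/4).
Hamilton's rule: n·r·B > C, so the trait is favored while C < n·r·B = 4·0.25·0.44 = 0.44.

0.44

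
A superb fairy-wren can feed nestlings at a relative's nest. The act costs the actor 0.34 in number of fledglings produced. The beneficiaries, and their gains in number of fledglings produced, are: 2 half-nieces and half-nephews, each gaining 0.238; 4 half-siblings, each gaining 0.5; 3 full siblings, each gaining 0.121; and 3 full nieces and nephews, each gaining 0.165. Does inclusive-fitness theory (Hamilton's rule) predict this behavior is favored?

Hamilton's rule: the trait is favored when the sum of r·B over every recipient exceeds the actor's cost C.
r to a half-niece or half-nephew = 1/8 (half-aunt/uncle↔niece/nephew: one path of length 3: r = (1/2)^3 = 1/8).
r to a half-sibling = 0.25 (half-sibs share one parent — one path of length 2: r = (1/2)^2 = 1/4).
r to a full sibling = 1/2 (full sibs share both parents — two paths of length 2: r = 2·(1/2)^2 = 1/2).
r to a full niece or nephew = 0.25 (full aunt/uncle↔niece/nephew: two paths of length 3 through the shared grandparent pair: r = 2·(1/2)^3 = 1/4).
Summing one r·B term per recipient: 2·0.125·0.238 + 4·0.25·0.5 + 3·0.5·0.121 + 3·0.25·0.165 = 0.86475.
0.86475 > 0.34: the indirect benefit exceeds the cost.

Yes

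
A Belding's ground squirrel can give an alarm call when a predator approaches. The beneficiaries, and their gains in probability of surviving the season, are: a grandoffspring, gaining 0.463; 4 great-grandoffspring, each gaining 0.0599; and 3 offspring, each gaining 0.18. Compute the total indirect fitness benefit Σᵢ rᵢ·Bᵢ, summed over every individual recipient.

0.4157

r to a grandoffspring = 0.25 (two parent–offspring links: r = (1/2)^2 = 1/4).
r to a great-grandoffspring = 1/8 (three parent–offspring links: r = (1/2)^3 = 1/8).
r to an offspring = 1/2 (one parent–offspring link: r = (1/2)^1 = 1/2).
Summing one r·B term per recipient: 1·0.25·0.463 + 4·0.125·0.0599 + 3·0.5·0.18 = 0.4157.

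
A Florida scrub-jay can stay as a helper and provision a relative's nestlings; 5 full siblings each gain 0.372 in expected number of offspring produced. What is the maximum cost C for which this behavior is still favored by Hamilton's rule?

0.93

r to a full sibling = 1/2 (full sibs share both parents — two paths of length 2: r = 2·(1/2)^2 = 1/2).
Hamilton's rule: n·r·B > C, so the trait is favored while C < n·r·B = 5·0.5·0.372 = 0.93.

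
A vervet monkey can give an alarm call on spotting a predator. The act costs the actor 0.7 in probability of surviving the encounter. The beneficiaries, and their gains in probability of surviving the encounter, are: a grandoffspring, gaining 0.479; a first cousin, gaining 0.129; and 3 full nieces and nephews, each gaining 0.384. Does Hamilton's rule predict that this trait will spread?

No

Hamilton's rule: the trait is favored when the sum of r·B over every recipient exceeds the actor's cost C.
r to a grandoffspring = 1/4 (two parent–offspring links: r = (1/2)^2 = 1/4).
r to a first cousin = 1/8 (first cousins share one grandparent pair — two paths of length 4: r = 2·(1/2)^4 = 1/8).
r to a full niece or nephew = 0.25 (full aunt/uncle↔niece/nephew: two paths of length 3 through the shared grandparent pair: r = 2·(1/2)^3 = 1/4).
Summing one r·B term per recipient: 1·0.25·0.479 + 1·0.125·0.129 + 3·0.25·0.384 = 0.423875.
0.423875 < 0.7: the indirect benefit is less than the cost.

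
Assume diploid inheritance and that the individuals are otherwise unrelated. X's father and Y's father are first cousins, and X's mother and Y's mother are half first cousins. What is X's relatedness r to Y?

Independent pedigree routes through distinct common ancestors add.
X and Y are related in two ways: second cousins through their fathers (r = 1/32) and half second cousins through their mothers (r = 1/64).
r = 1/32 + 1/64 = 0.046875.

0.046875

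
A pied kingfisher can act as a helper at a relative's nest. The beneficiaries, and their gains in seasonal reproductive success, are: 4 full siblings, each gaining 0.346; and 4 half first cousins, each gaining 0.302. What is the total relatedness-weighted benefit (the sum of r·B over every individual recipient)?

0.7675

r to a full sibling = 0.5 (full sibs share both parents — two paths of length 2: r = 2·(1/2)^2 = 1/2).
r to a half first cousin = 1/16 (half first cousins share one grandparent — one path of length 4: r = (1/2)^4 = 1/16).
Summing one r·B term per recipient: 4·0.5·0.346 + 4·0.0625·0.302 = 0.7675.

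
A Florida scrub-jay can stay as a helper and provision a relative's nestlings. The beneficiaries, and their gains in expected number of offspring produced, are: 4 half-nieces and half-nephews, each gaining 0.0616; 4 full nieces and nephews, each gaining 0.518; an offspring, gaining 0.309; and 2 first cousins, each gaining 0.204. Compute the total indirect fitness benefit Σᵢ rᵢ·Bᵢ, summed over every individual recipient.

0.7543

r to a half-niece or half-nephew = 0.125 (half-aunt/uncle↔niece/nephew: one path of length 3: r = (1/2)^3 = 1/8).
r to a full niece or nephew = 1/4 (full aunt/uncle↔niece/nephew: two paths of length 3 through the shared grandparent pair: r = 2·(1/2)^3 = 1/4).
r to an offspring = 1/2 (one parent–offspring link: r = (1/2)^1 = 1/2).
r to a first cousin = 1/8 (first cousins share one grandparent pair — two paths of length 4: r = 2·(1/2)^4 = 1/8).
Summing one r·B term per recipient: 4·0.125·0.0616 + 4·0.25·0.518 + 1·0.5·0.309 + 2·0.125·0.204 = 0.7543.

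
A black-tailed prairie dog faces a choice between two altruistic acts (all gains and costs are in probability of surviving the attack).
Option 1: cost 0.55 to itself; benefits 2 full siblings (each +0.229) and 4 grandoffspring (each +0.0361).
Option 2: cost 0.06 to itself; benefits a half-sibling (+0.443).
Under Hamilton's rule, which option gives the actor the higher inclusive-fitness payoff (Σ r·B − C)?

Option 1: r to a full sibling = 0.5.
Option 1: r to a grandoffspring = 0.25.
Option 1: Σ r·B − C = (2·0.5·0.229 + 4·0.25·0.0361) − 0.55 = -0.2849.
Option 2: r to a half-sibling = 0.25.
Option 2: Σ r·B − C = (1·0.25·0.443) − 0.06 = 0.05075.
Option 2 has the higher net inclusive-fitness payoff.

Option 2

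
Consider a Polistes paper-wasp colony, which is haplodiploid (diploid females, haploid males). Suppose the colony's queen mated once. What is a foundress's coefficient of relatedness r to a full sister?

Haplodiploid full sisters inherit their father's entire haploid genome identically (contributing 1/2) and on average half of their mother's contribution (1/2 · 1/2 = 1/4); r = 1/2 + 1/4 = 3/4.

0.75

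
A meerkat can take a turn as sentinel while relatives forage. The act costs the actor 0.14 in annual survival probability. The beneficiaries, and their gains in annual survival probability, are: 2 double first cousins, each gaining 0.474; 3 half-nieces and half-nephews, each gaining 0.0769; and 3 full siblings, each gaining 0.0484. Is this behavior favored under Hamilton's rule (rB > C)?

Hamilton's rule: the trait is favored when the sum of r·B over every recipient exceeds the actor's cost C.
r to a double first cousin = 0.25 (double first cousins share both grandparent pairs — four paths of length 4: r = 4·(1/2)^4 = 1/4).
r to a half-niece or half-nephew = 0.125 (half-aunt/uncle↔niece/nephew: one path of length 3: r = (1/2)^3 = 1/8).
r to a full sibling = 0.5 (full sibs share both parents — two paths of length 2: r = 2·(1/2)^2 = 1/2).
Summing one r·B term per recipient: 2·0.25·0.474 + 3·0.125·0.0769 + 3·0.5·0.0484 = 0.3384375.
0.3384375 > 0.14: the indirect benefit exceeds the cost.

Yes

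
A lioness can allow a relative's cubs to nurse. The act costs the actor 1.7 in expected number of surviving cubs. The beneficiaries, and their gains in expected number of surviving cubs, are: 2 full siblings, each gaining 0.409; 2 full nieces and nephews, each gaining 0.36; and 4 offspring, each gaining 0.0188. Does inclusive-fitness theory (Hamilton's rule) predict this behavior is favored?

Hamilton's rule: the trait is favored when the sum of r·B over every recipient exceeds the actor's cost C.
r to a full sibling = 0.5 (full sibs share both parents — two paths of length 2: r = 2·(1/2)^2 = 1/2).
r to a full niece or nephew = 1/4 (full aunt/uncle↔niece/nephew: two paths of length 3 through the shared grandparent pair: r = 2·(1/2)^3 = 1/4).
r to an offspring = 0.5 (one parent–offspring link: r = (1/2)^1 = 1/2).
Summing one r·B term per recipient: 2·0.5·0.409 + 2·0.25·0.36 + 4·0.5·0.0188 = 0.6266.
0.6266 < 1.7: the indirect benefit is less than the cost.

No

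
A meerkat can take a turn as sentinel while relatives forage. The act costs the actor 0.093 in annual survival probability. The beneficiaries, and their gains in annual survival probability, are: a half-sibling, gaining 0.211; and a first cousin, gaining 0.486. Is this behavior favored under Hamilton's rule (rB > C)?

Hamilton's rule: the trait is favored when the sum of r·B over every recipient exceeds the actor's cost C.
r to a half-sibling = 1/4 (half-sibs share one parent — one path of length 2: r = (1/2)^2 = 1/4).
r to a first cousin = 1/8 (first cousins share one grandparent pair — two paths of length 4: r = 2·(1/2)^4 = 1/8).
Summing one r·B term per recipient: 1·0.25·0.211 + 1·0.125·0.486 = 0.1135.
0.1135 > 0.093: the indirect benefit exceeds the cost.

Yes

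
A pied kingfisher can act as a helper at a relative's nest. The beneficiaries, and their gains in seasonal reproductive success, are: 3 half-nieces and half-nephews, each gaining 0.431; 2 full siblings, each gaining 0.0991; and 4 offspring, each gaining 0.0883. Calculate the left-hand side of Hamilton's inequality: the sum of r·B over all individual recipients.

0.437325

r to a half-niece or half-nephew = 0.125 (half-aunt/uncle↔niece/nephew: one path of length 3: r = (1/2)^3 = 1/8).
r to a full sibling = 0.5 (full sibs share both parents — two paths of length 2: r = 2·(1/2)^2 = 1/2).
r to an offspring = 0.5 (one parent–offspring link: r = (1/2)^1 = 1/2).
Summing one r·B term per recipient: 3·0.125·0.431 + 2·0.5·0.0991 + 4·0.5·0.0883 = 0.437325.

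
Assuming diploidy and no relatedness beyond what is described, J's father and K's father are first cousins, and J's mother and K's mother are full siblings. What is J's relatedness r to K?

0.15625

Relatedness sums over independent paths through distinct common ancestors.
J and K are related in two ways: second cousins through their fathers (r = 1/32) and first cousins through their mothers (r = 1/8).
r = 1/32 + 1/8 = 5/32 = 0.15625.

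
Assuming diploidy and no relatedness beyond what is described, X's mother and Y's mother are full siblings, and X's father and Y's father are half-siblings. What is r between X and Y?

Relatedness sums over independent paths through distinct common ancestors.
X and Y are related in two ways: first cousins through their mothers (r = 1/8) and half first cousins through their fathers (r = 1/16).
r = 1/8 + 1/16 = 0.1875.

0.1875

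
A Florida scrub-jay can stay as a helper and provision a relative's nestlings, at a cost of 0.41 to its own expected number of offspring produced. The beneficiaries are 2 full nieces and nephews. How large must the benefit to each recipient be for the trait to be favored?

0.82

r to a full niece or nephew = 1/4 (full aunt/uncle↔niece/nephew: two paths of length 3 through the shared grandparent pair: r = 2·(1/2)^3 = 1/4).
Hamilton's rule with n recipients of equal r: n·r·B > C, so B > C/(n·r) = 0.41/(2·0.25) = 0.82.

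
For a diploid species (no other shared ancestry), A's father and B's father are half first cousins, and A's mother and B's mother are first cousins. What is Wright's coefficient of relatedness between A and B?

0.046875

With two independent routes of shared ancestry, r is the sum of the two contributions.
A and B are related in two ways: half second cousins through their fathers (r = 1/64) and second cousins through their mothers (r = 1/32).
r = 1/64 + 1/32 = 3/64 = 0.046875.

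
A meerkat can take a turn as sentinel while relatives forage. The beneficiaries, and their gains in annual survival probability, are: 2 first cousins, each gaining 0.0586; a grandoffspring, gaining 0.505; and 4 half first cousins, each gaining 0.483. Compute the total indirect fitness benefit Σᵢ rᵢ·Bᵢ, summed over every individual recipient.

r to a first cousin = 0.125 (first cousins share one grandparent pair — two paths of length 4: r = 2·(1/2)^4 = 1/8).
r to a grandoffspring = 1/4 (two parent–offspring links: r = (1/2)^2 = 1/4).
r to a half first cousin = 1/16 (half first cousins share one grandparent — one path of length 4: r = (1/2)^4 = 1/16).
Summing one r·B term per recipient: 2·0.125·0.0586 + 1·0.25·0.505 + 4·0.0625·0.483 = 0.26165.

0.26165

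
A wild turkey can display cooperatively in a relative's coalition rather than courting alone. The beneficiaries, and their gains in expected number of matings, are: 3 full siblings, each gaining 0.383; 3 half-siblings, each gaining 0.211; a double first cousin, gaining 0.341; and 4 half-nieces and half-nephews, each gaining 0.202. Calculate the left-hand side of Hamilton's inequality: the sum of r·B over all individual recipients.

r to a full sibling = 1/2 (full sibs share both parents — two paths of length 2: r = 2·(1/2)^2 = 1/2).
r to a half-sibling = 0.25 (half-sibs share one parent — one path of length 2: r = (1/2)^2 = 1/4).
r to a double first cousin = 0.25 (double first cousins share both grandparent pairs — four paths of length 4: r = 4·(1/2)^4 = 1/4).
r to a half-niece or half-nephew = 1/8 (half-aunt/uncle↔niece/nephew: one path of length 3: r = (1/2)^3 = 1/8).
Summing one r·B term per recipient: 3·0.5·0.383 + 3·0.25·0.211 + 1·0.25·0.341 + 4·0.125·0.202 = 0.919.

0.919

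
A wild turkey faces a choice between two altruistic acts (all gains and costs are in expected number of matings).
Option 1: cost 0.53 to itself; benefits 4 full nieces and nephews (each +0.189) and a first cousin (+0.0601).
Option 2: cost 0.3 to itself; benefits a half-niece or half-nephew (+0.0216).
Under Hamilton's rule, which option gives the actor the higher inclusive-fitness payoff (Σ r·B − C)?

Option 1: r to a full niece or nephew = 0.25.
Option 1: r to a first cousin = 0.125.
Option 1: Σ r·B − C = (4·0.25·0.189 + 1·0.125·0.0601) − 0.53 = -0.3334875.
Option 2: r to a half-niece or half-nephew = 0.125.
Option 2: Σ r·B − C = (1·0.125·0.0216) − 0.3 = -0.2973.
Option 2 has the higher net inclusive-fitness payoff.

Option 2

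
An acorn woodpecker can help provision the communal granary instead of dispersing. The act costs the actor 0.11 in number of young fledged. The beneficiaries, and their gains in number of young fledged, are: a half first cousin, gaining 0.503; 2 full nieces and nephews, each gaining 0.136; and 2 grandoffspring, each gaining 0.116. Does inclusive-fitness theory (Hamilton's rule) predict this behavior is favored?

Hamilton's rule: the trait is favored when the sum of r·B over every recipient exceeds the actor's cost C.
r to a half first cousin = 1/16 (half first cousins share one grandparent — one path of length 4: r = (1/2)^4 = 1/16).
r to a full niece or nephew = 0.25 (full aunt/uncle↔niece/nephew: two paths of length 3 through the shared grandparent pair: r = 2·(1/2)^3 = 1/4).
r to a grandoffspring = 1/4 (two parent–offspring links: r = (1/2)^2 = 1/4).
Summing one r·B term per recipient: 1·0.0625·0.503 + 2·0.25·0.136 + 2·0.25·0.116 = 0.1574375.
0.1574375 > 0.11: the indirect benefit exceeds the cost.

Yes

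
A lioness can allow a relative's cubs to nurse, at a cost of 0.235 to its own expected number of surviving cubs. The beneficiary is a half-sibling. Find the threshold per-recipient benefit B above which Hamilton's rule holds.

r to a half-sibling = 1/4 (half-sibs share one parent — one path of length 2: r = (1/2)^2 = 1/4).
Hamilton's rule with n recipients of equal r: n·r·B > C, so B > C/(n·r) = 0.235/(1·0.25) = 0.94.

0.94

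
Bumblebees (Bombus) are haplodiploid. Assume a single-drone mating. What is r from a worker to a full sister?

Haplodiploid full sisters inherit their father's entire haploid genome identically (contributing 1/2) and on average half of their mother's contribution (1/2 · 1/2 = 1/4); r = 1/2 + 1/4 = 3/4.

0.75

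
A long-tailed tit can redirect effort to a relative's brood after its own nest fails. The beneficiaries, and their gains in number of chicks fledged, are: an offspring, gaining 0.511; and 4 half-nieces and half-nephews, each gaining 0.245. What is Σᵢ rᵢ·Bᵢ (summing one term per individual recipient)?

r to an offspring = 1/2 (one parent–offspring link: r = (1/2)^1 = 1/2).
r to a half-niece or half-nephew = 1/8 (half-aunt/uncle↔niece/nephew: one path of length 3: r = (1/2)^3 = 1/8).
Summing one r·B term per recipient: 1·0.5·0.511 + 4·0.125·0.245 = 0.378.

0.378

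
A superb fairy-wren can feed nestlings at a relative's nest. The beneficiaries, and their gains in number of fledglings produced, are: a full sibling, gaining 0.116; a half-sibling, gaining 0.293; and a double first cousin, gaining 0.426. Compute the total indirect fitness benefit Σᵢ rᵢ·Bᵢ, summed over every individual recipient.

r to a full sibling = 1/2 (full sibs share both parents — two paths of length 2: r = 2·(1/2)^2 = 1/2).
r to a half-sibling = 1/4 (half-sibs share one parent — one path of length 2: r = (1/2)^2 = 1/4).
r to a double first cousin = 1/4 (double first cousins share both grandparent pairs — four paths of length 4: r = 4·(1/2)^4 = 1/4).
Summing one r·B term per recipient: 1·0.5·0.116 + 1·0.25·0.293 + 1·0.25·0.426 = 0.23775.

0.23775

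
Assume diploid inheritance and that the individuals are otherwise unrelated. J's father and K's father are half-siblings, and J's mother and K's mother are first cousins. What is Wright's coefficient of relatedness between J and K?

0.09375

Wright's path rule: contributions from independent ancestry routes add.
J and K are related in two ways: half first cousins through their fathers (r = 1/16) and second cousins through their mothers (r = 1/32).
r = 1/16 + 1/32 = 0.09375.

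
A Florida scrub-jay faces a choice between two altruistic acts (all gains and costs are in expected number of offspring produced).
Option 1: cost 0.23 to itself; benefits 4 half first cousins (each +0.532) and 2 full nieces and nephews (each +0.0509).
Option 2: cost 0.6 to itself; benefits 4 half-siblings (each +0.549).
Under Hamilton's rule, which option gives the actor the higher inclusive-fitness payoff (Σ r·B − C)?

Option 1: r to a half first cousin = 0.0625.
Option 1: r to a full niece or nephew = 0.25.
Option 1: Σ r·B − C = (4·0.0625·0.532 + 2·0.25·0.0509) − 0.23 = -0.07155.
Option 2: r to a half-sibling = 0.25.
Option 2: Σ r·B − C = (4·0.25·0.549) − 0.6 = -0.051.
Option 2 has the higher net inclusive-fitness payoff.

Option 2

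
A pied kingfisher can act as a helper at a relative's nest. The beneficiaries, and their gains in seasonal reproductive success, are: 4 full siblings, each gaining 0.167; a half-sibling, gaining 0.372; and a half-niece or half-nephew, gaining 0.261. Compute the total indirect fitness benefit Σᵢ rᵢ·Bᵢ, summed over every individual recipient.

r to a full sibling = 0.5 (full sibs share both parents — two paths of length 2: r = 2·(1/2)^2 = 1/2).
r to a half-sibling = 1/4 (half-sibs share one parent — one path of length 2: r = (1/2)^2 = 1/4).
r to a half-niece or half-nephew = 1/8 (half-aunt/uncle↔niece/nephew: one path of length 3: r = (1/2)^3 = 1/8).
Summing one r·B term per recipient: 4·0.5·0.167 + 1·0.25·0.372 + 1·0.125·0.261 = 0.459625.

0.459625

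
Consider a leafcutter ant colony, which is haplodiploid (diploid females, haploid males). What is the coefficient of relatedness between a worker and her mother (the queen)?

0.5

One meiotic link between diploid queen and diploid daughter: r = 1/2.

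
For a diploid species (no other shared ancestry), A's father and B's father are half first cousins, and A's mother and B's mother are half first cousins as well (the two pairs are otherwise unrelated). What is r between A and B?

0.03125

Relatedness sums over independent paths through distinct common ancestors.
A and B are related in two ways: half second cousins through their fathers (r = 1/64) and half second cousins through their mothers (r = 1/64).
r = 1/64 + 1/64 = 0.03125.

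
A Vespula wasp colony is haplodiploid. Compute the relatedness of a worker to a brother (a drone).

0.25

Her haploid brother carries none of their father's genes and a random half of their mother's genome; that half matches the maternal half of her own genome with probability 1/2: r = 1/2 · 1/2 = 1/4.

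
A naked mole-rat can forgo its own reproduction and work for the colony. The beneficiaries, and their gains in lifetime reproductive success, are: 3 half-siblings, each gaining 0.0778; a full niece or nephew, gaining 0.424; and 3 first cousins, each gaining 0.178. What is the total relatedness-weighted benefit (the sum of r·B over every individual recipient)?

0.2311

r to a half-sibling = 1/4 (half-sibs share one parent — one path of length 2: r = (1/2)^2 = 1/4).
r to a full niece or nephew = 0.25 (full aunt/uncle↔niece/nephew: two paths of length 3 through the shared grandparent pair: r = 2·(1/2)^3 = 1/4).
r to a first cousin = 0.125 (first cousins share one grandparent pair — two paths of length 4: r = 2·(1/2)^4 = 1/8).
Summing one r·B term per recipient: 3·0.25·0.0778 + 1·0.25·0.424 + 3·0.125·0.178 = 0.2311.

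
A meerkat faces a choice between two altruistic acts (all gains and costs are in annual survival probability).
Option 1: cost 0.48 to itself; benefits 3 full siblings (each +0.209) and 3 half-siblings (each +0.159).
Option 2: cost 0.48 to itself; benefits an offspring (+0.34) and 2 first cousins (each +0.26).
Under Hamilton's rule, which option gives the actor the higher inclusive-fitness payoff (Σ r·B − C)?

Option 1: r to a full sibling = 0.5.
Option 1: r to a half-sibling = 0.25.
Option 1: Σ r·B − C = (3·0.5·0.209 + 3·0.25·0.159) − 0.48 = -0.04725.
Option 2: r to an offspring = 0.5.
Option 2: r to a first cousin = 0.125.
Option 2: Σ r·B − C = (1·0.5·0.34 + 2·0.125·0.26) − 0.48 = -0.245.
Option 1 has the higher net inclusive-fitness payoff.

Option 1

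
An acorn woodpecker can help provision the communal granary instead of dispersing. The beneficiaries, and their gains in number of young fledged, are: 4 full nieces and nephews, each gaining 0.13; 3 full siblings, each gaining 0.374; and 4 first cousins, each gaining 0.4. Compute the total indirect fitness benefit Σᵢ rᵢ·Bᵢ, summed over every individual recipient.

r to a full niece or nephew = 1/4 (full aunt/uncle↔niece/nephew: two paths of length 3 through the shared grandparent pair: r = 2·(1/2)^3 = 1/4).
r to a full sibling = 1/2 (full sibs share both parents — two paths of length 2: r = 2·(1/2)^2 = 1/2).
r to a first cousin = 0.125 (first cousins share one grandparent pair — two paths of length 4: r = 2·(1/2)^4 = 1/8).
Summing one r·B term per recipient: 4·0.25·0.13 + 3·0.5·0.374 + 4·0.125·0.4 = 0.891.

0.891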